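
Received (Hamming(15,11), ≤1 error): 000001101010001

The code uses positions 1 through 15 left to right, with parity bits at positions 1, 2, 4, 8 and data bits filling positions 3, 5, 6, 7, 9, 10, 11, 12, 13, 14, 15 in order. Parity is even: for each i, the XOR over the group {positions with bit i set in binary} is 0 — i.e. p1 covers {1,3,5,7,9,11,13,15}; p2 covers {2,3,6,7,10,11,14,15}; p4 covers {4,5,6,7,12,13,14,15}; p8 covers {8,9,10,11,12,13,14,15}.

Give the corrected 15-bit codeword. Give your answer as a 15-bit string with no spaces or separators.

000001101011001

s1 (pos 1,3,5,7,9,11,13,15): 0⊕0⊕0⊕1⊕1⊕1⊕0⊕1 = 0
s2 (pos 2,3,6,7,10,11,14,15): 0⊕0⊕1⊕1⊕0⊕1⊕0⊕1 = 0
s4 (pos 4,5,6,7,12,13,14,15): 0⊕0⊕1⊕1⊕0⊕0⊕0⊕1 = 1
s8 (pos 8,9,10,11,12,13,14,15): 0⊕1⊕0⊕1⊕0⊕0⊕0⊕1 = 1
Syndrome s8…s1 = 1100 → error at position 12.
Flip position 12: 000001101010001 → 000001101011001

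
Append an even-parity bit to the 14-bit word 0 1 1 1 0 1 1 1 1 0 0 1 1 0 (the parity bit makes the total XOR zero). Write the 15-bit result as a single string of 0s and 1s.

011101111001101

XOR of the 14 data bits: 0⊕1⊕1⊕1⊕0⊕1⊕1⊕1⊕1⊕0⊕0⊕1⊕1⊕0 = 1
Parity bit = 1 (so all 15 bits XOR to 0).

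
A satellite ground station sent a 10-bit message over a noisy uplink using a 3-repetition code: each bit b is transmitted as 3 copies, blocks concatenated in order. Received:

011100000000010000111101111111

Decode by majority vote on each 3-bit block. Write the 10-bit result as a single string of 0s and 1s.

1000001111

Block 1 (011): 2 ones → 1
Block 2 (100): 1 one → 0
Block 3 (000): 0 ones → 0
Block 4 (000): 0 ones → 0
Block 5 (010): 1 one → 0
Block 6 (000): 0 ones → 0
Block 7 (111): 3 ones → 1
Block 8 (101): 2 ones → 1
Block 9 (111): 3 ones → 1
Block 10 (111): 3 ones → 1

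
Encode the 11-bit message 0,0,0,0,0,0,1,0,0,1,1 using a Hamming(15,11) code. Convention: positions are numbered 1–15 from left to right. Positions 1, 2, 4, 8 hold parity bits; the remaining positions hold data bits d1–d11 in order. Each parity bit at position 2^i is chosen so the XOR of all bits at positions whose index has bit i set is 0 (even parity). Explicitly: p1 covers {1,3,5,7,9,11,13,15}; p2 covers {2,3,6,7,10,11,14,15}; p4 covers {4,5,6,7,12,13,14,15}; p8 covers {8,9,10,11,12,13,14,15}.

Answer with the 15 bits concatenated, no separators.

010000010010011

Place data at non-parity positions: p1 p2 0 p4 0 0 0 p8 0 0 1 0 0 1 1
p1 (pos 1,3,5,7,9,11,13,15): XOR of data positions = 0⊕0⊕0⊕0⊕1⊕0⊕1 = 0
p2 (pos 2,3,6,7,10,11,14,15): XOR of data positions = 0⊕0⊕0⊕0⊕1⊕1⊕1 = 1
p4 (pos 4,5,6,7,12,13,14,15): XOR of data positions = 0⊕0⊕0⊕0⊕0⊕1⊕1 = 0
p8 (pos 8,9,10,11,12,13,14,15): XOR of data positions = 0⊕0⊕1⊕0⊕0⊕1⊕1 = 1
Codeword: 010000010010011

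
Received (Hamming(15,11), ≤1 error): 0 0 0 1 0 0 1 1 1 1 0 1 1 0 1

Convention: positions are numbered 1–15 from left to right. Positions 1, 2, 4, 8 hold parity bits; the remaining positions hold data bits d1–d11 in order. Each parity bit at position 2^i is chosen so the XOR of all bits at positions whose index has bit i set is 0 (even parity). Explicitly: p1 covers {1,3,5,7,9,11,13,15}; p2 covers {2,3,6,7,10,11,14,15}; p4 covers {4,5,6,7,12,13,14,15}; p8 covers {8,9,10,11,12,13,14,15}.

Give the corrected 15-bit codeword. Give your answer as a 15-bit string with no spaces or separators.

000101111101101

s1 (pos 1,3,5,7,9,11,13,15): 0⊕0⊕0⊕1⊕1⊕0⊕1⊕1 = 0
s2 (pos 2,3,6,7,10,11,14,15): 0⊕0⊕0⊕1⊕1⊕0⊕0⊕1 = 1
s4 (pos 4,5,6,7,12,13,14,15): 1⊕0⊕0⊕1⊕1⊕1⊕0⊕1 = 1
s8 (pos 8,9,10,11,12,13,14,15): 1⊕1⊕1⊕0⊕1⊕1⊕0⊕1 = 0
Syndrome s8…s1 = 0110 → error at position 6.
Flip position 6: 000100111101101 → 000101111101101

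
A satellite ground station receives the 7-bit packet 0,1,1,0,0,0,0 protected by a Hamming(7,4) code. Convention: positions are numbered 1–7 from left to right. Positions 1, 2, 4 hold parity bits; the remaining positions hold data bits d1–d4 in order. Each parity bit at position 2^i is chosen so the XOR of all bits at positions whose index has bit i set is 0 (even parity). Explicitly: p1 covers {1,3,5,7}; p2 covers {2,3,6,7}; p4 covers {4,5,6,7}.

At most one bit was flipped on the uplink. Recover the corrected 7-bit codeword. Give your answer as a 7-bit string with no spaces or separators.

1110000

s1 (pos 1,3,5,7): 0⊕1⊕0⊕0 = 1
s2 (pos 2,3,6,7): 1⊕1⊕0⊕0 = 0
s4 (pos 4,5,6,7): 0⊕0⊕0⊕0 = 0
Syndrome s4…s1 = 001 → error at position 1.
Flip position 1: 0110000 → 1110000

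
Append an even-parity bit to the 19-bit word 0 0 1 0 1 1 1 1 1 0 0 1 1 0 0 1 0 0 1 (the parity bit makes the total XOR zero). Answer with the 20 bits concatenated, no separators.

00101111100110010010

XOR of the 19 data bits: 0⊕0⊕1⊕0⊕1⊕1⊕1⊕1⊕1⊕0⊕0⊕1⊕1⊕0⊕0⊕1⊕0⊕0⊕1 = 0
Parity bit = 0 (so all 20 bits XOR to 0).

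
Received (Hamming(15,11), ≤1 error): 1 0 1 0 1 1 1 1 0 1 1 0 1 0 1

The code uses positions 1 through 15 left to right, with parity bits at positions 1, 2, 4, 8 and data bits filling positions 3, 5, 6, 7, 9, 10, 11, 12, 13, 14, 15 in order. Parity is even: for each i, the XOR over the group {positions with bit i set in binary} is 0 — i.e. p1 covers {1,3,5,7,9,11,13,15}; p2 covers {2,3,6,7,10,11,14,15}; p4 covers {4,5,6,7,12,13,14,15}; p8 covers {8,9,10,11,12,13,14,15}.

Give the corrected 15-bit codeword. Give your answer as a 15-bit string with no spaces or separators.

s1 (pos 1,3,5,7,9,11,13,15): 1⊕1⊕1⊕1⊕0⊕1⊕1⊕1 = 1
s2 (pos 2,3,6,7,10,11,14,15): 0⊕1⊕1⊕1⊕1⊕1⊕0⊕1 = 0
s4 (pos 4,5,6,7,12,13,14,15): 0⊕1⊕1⊕1⊕0⊕1⊕0⊕1 = 1
s8 (pos 8,9,10,11,12,13,14,15): 1⊕0⊕1⊕1⊕0⊕1⊕0⊕1 = 1
Syndrome s8…s1 = 1101 → error at position 13.
Flip position 13: 101011110110101 → 101011110110001

101011110110001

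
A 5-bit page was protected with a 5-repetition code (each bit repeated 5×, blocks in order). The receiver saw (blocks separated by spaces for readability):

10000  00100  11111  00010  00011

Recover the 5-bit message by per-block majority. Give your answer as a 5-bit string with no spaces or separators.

00100

Block 1 (10000): 1 one → 0
Block 2 (00100): 1 one → 0
Block 3 (11111): 5 ones → 1
Block 4 (00010): 1 one → 0
Block 5 (00011): 2 ones → 0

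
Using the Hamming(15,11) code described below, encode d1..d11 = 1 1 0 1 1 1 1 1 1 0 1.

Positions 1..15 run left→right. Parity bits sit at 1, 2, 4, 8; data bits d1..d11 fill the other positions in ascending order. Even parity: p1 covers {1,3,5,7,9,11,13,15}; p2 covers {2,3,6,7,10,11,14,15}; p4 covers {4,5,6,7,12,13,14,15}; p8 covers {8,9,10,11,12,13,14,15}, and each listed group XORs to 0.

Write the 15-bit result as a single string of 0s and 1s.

111110101111101

Place data at non-parity positions: p1 p2 1 p4 1 0 1 p8 1 1 1 1 1 0 1
p1 (pos 1,3,5,7,9,11,13,15): XOR of data positions = 1⊕1⊕1⊕1⊕1⊕1⊕1 = 1
p2 (pos 2,3,6,7,10,11,14,15): XOR of data positions = 1⊕0⊕1⊕1⊕1⊕0⊕1 = 1
p4 (pos 4,5,6,7,12,13,14,15): XOR of data positions = 1⊕0⊕1⊕1⊕1⊕0⊕1 = 1
p8 (pos 8,9,10,11,12,13,14,15): XOR of data positions = 1⊕1⊕1⊕1⊕1⊕0⊕1 = 0
Codeword: 111110101111101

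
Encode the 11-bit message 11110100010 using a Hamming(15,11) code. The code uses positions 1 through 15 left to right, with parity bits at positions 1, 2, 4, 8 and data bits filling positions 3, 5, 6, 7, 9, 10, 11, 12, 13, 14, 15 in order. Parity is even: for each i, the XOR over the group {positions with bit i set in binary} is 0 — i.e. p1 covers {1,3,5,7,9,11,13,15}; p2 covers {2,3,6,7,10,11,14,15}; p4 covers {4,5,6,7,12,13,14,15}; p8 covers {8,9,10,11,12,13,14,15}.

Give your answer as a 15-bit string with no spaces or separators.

Place data at non-parity positions: p1 p2 1 p4 1 1 1 p8 0 1 0 0 0 1 0
p1 (pos 1,3,5,7,9,11,13,15): XOR of data positions = 1⊕1⊕1⊕0⊕0⊕0⊕0 = 1
p2 (pos 2,3,6,7,10,11,14,15): XOR of data positions = 1⊕1⊕1⊕1⊕0⊕1⊕0 = 1
p4 (pos 4,5,6,7,12,13,14,15): XOR of data positions = 1⊕1⊕1⊕0⊕0⊕1⊕0 = 0
p8 (pos 8,9,10,11,12,13,14,15): XOR of data positions = 0⊕1⊕0⊕0⊕0⊕1⊕0 = 0
Codeword: 111011100100010

111011100100010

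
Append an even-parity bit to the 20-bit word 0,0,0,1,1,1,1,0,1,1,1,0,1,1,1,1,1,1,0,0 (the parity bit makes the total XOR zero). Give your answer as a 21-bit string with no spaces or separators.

000111101110111111001

XOR of the 20 data bits: 0⊕0⊕0⊕1⊕1⊕1⊕1⊕0⊕1⊕1⊕1⊕0⊕1⊕1⊕1⊕1⊕1⊕1⊕0⊕0 = 1
Parity bit = 1 (so all 21 bits XOR to 0).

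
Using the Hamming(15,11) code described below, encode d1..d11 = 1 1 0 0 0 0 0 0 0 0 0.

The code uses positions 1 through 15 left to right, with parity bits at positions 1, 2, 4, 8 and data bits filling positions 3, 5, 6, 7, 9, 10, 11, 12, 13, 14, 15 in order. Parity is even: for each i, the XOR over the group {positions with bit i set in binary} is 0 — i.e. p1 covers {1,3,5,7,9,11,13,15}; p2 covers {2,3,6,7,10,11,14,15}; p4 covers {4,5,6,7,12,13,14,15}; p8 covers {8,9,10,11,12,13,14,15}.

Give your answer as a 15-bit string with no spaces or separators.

011110000000000

Place data at non-parity positions: p1 p2 1 p4 1 0 0 p8 0 0 0 0 0 0 0
p1 (pos 1,3,5,7,9,11,13,15): XOR of data positions = 1⊕1⊕0⊕0⊕0⊕0⊕0 = 0
p2 (pos 2,3,6,7,10,11,14,15): XOR of data positions = 1⊕0⊕0⊕0⊕0⊕0⊕0 = 1
p4 (pos 4,5,6,7,12,13,14,15): XOR of data positions = 1⊕0⊕0⊕0⊕0⊕0⊕0 = 1
p8 (pos 8,9,10,11,12,13,14,15): XOR of data positions = 0⊕0⊕0⊕0⊕0⊕0⊕0 = 0
Codeword: 011110000000000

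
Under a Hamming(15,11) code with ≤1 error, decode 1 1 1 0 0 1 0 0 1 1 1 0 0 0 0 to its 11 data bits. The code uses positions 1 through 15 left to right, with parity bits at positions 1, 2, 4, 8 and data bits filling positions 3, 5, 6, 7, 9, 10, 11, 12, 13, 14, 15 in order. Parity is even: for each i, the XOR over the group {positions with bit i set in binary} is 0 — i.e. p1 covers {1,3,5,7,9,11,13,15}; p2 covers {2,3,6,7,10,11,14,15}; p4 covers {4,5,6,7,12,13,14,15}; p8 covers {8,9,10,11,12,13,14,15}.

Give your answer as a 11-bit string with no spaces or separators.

s1 (pos 1,3,5,7,9,11,13,15): 1⊕1⊕0⊕0⊕1⊕1⊕0⊕0 = 0
s2 (pos 2,3,6,7,10,11,14,15): 1⊕1⊕1⊕0⊕1⊕1⊕0⊕0 = 1
s4 (pos 4,5,6,7,12,13,14,15): 0⊕0⊕1⊕0⊕0⊕0⊕0⊕0 = 1
s8 (pos 8,9,10,11,12,13,14,15): 0⊕1⊕1⊕1⊕0⊕0⊕0⊕0 = 1
Syndrome s8…s1 = 1110 → error at position 14.
Flip position 14: 111001001110000 → 111001001110010
Read data bits from positions 3,5,6,7,9,10,11,12,13,14,15: 10101110010

10101110010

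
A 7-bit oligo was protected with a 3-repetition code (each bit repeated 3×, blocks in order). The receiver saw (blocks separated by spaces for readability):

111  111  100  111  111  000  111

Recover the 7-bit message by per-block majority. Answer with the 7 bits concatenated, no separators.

1101101

Block 1 (111): 3 ones → 1
Block 2 (111): 3 ones → 1
Block 3 (100): 1 one → 0
Block 4 (111): 3 ones → 1
Block 5 (111): 3 ones → 1
Block 6 (000): 0 ones → 0
Block 7 (111): 3 ones → 1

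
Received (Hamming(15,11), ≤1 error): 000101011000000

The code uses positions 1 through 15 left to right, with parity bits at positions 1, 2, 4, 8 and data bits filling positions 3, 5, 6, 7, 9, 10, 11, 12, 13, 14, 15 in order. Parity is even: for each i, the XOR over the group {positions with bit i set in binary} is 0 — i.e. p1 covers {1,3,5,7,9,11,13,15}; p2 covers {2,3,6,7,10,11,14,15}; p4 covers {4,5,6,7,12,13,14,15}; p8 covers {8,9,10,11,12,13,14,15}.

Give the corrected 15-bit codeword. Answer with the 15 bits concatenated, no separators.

001101011000000

s1 (pos 1,3,5,7,9,11,13,15): 0⊕0⊕0⊕0⊕1⊕0⊕0⊕0 = 1
s2 (pos 2,3,6,7,10,11,14,15): 0⊕0⊕1⊕0⊕0⊕0⊕0⊕0 = 1
s4 (pos 4,5,6,7,12,13,14,15): 1⊕0⊕1⊕0⊕0⊕0⊕0⊕0 = 0
s8 (pos 8,9,10,11,12,13,14,15): 1⊕1⊕0⊕0⊕0⊕0⊕0⊕0 = 0
Syndrome s8…s1 = 0011 → error at position 3.
Flip position 3: 000101011000000 → 001101011000000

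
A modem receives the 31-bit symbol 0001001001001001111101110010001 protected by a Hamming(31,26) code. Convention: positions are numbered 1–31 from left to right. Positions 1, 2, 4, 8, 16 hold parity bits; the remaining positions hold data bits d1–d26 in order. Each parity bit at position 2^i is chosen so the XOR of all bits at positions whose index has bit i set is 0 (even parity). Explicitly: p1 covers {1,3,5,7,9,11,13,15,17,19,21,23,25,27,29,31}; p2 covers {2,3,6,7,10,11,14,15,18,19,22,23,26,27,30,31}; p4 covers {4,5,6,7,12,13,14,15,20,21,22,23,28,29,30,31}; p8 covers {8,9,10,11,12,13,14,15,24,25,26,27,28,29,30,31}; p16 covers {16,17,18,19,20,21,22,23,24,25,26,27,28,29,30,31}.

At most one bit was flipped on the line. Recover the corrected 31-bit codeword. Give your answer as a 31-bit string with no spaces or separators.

0001001001000001111101110010001

s1 (pos 1,3,5,7,9,11,13,15,17,19,21,23,25,27,29,31): 0⊕0⊕0⊕1⊕0⊕0⊕1⊕0⊕1⊕1⊕0⊕1⊕0⊕1⊕0⊕1 = 1
s2 (pos 2,3,6,7,10,11,14,15,18,19,22,23,26,27,30,31): 0⊕0⊕0⊕1⊕1⊕0⊕0⊕0⊕1⊕1⊕1⊕1⊕0⊕1⊕0⊕1 = 0
s4 (pos 4,5,6,7,12,13,14,15,20,21,22,23,28,29,30,31): 1⊕0⊕0⊕1⊕0⊕1⊕0⊕0⊕1⊕0⊕1⊕1⊕0⊕0⊕0⊕1 = 1
s8 (pos 8,9,10,11,12,13,14,15,24,25,26,27,28,29,30,31): 0⊕0⊕1⊕0⊕0⊕1⊕0⊕0⊕1⊕0⊕0⊕1⊕0⊕0⊕0⊕1 = 1
s16 (pos 16,17,18,19,20,21,22,23,24,25,26,27,28,29,30,31): 1⊕1⊕1⊕1⊕1⊕0⊕1⊕1⊕1⊕0⊕0⊕1⊕0⊕0⊕0⊕1 = 0
Syndrome s16…s1 = 01101 → error at position 13.
Flip position 13: 0001001001001001111101110010001 → 0001001001000001111101110010001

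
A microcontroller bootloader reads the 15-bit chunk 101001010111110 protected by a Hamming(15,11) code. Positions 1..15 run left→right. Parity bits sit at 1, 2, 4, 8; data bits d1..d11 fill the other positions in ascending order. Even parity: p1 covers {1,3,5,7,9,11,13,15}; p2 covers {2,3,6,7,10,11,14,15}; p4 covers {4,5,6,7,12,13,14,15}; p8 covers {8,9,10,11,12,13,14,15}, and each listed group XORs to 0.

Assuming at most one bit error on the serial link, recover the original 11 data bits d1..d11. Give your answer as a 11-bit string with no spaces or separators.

10100111110

s1 (pos 1,3,5,7,9,11,13,15): 1⊕1⊕0⊕0⊕0⊕1⊕1⊕0 = 0
s2 (pos 2,3,6,7,10,11,14,15): 0⊕1⊕1⊕0⊕1⊕1⊕1⊕0 = 1
s4 (pos 4,5,6,7,12,13,14,15): 0⊕0⊕1⊕0⊕1⊕1⊕1⊕0 = 0
s8 (pos 8,9,10,11,12,13,14,15): 1⊕0⊕1⊕1⊕1⊕1⊕1⊕0 = 0
Syndrome s8…s1 = 0010 → error at position 2.
Flip position 2: 101001010111110 → 111001010111110
Read data bits from positions 3,5,6,7,9,10,11,12,13,14,15: 10100111110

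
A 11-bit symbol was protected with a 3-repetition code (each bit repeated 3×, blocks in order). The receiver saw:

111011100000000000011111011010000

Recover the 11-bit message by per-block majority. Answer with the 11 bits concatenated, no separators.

11000011100

Block 1 (111): 3 ones → 1
Block 2 (011): 2 ones → 1
Block 3 (100): 1 one → 0
Block 4 (000): 0 ones → 0
Block 5 (000): 0 ones → 0
Block 6 (000): 0 ones → 0
Block 7 (011): 2 ones → 1
Block 8 (111): 3 ones → 1
Block 9 (011): 2 ones → 1
Block 10 (010): 1 one → 0
Block 11 (000): 0 ones → 0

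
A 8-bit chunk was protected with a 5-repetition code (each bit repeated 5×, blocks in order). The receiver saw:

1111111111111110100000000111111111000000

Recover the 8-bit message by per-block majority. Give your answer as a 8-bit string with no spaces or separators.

11100110

Block 1 (11111): 5 ones → 1
Block 2 (11111): 5 ones → 1
Block 3 (11111): 5 ones → 1
Block 4 (01000): 1 one → 0
Block 5 (00000): 0 ones → 0
Block 6 (11111): 5 ones → 1
Block 7 (11110): 4 ones → 1
Block 8 (00000): 0 ones → 0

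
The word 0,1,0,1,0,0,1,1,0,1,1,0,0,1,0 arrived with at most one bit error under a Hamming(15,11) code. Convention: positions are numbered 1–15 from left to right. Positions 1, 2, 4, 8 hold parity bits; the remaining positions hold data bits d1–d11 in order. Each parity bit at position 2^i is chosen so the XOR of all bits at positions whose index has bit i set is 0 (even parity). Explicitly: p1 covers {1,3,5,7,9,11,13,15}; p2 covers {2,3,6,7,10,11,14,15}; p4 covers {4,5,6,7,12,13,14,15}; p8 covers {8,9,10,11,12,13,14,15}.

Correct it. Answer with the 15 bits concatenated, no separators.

010101110110010

s1 (pos 1,3,5,7,9,11,13,15): 0⊕0⊕0⊕1⊕0⊕1⊕0⊕0 = 0
s2 (pos 2,3,6,7,10,11,14,15): 1⊕0⊕0⊕1⊕1⊕1⊕1⊕0 = 1
s4 (pos 4,5,6,7,12,13,14,15): 1⊕0⊕0⊕1⊕0⊕0⊕1⊕0 = 1
s8 (pos 8,9,10,11,12,13,14,15): 1⊕0⊕1⊕1⊕0⊕0⊕1⊕0 = 0
Syndrome s8…s1 = 0110 → error at position 6.
Flip position 6: 010100110110010 → 010101110110010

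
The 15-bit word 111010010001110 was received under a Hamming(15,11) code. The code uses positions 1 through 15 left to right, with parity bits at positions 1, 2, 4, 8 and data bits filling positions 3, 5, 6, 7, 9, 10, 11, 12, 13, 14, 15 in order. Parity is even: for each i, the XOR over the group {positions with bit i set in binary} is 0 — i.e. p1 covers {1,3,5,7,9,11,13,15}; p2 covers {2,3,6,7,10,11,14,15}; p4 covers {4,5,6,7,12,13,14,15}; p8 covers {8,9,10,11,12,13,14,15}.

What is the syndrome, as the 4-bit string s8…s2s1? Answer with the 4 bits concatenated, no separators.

0010

s1 (pos 1,3,5,7,9,11,13,15): 1⊕1⊕1⊕0⊕0⊕0⊕1⊕0 = 0
s2 (pos 2,3,6,7,10,11,14,15): 1⊕1⊕0⊕0⊕0⊕0⊕1⊕0 = 1
s4 (pos 4,5,6,7,12,13,14,15): 0⊕1⊕0⊕0⊕1⊕1⊕1⊕0 = 0
s8 (pos 8,9,10,11,12,13,14,15): 1⊕0⊕0⊕0⊕1⊕1⊕1⊕0 = 0
Syndrome s8…s1 = 0010 → error at position 2.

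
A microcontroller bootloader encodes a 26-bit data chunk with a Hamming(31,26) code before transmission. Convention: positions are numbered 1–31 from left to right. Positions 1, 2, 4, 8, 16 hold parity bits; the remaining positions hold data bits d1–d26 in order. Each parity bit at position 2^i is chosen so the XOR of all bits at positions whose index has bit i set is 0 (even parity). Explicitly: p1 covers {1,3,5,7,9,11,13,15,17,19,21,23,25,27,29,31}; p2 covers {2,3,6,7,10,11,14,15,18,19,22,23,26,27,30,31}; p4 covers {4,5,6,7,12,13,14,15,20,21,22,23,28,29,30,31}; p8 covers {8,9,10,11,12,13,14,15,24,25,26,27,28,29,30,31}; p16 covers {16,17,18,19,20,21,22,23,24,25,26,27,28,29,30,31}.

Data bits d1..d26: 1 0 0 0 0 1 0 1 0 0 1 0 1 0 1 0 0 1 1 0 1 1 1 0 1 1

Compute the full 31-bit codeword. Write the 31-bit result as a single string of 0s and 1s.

Place data at non-parity positions: p1 p2 1 p4 0 0 0 p8 0 1 0 1 0 0 1 p16 0 1 0 1 0 0 1 1 0 1 1 1 0 1 1
p1 (pos 1,3,5,7,9,11,13,15,17,19,21,23,25,27,29,31): XOR of data positions = 1⊕0⊕0⊕0⊕0⊕0⊕1⊕0⊕0⊕0⊕1⊕0⊕1⊕0⊕1 = 1
p2 (pos 2,3,6,7,10,11,14,15,18,19,22,23,26,27,30,31): XOR of data positions = 1⊕0⊕0⊕1⊕0⊕0⊕1⊕1⊕0⊕0⊕1⊕1⊕1⊕1⊕1 = 1
p4 (pos 4,5,6,7,12,13,14,15,20,21,22,23,28,29,30,31): XOR of data positions = 0⊕0⊕0⊕1⊕0⊕0⊕1⊕1⊕0⊕0⊕1⊕1⊕0⊕1⊕1 = 1
p8 (pos 8,9,10,11,12,13,14,15,24,25,26,27,28,29,30,31): XOR of data positions = 0⊕1⊕0⊕1⊕0⊕0⊕1⊕1⊕0⊕1⊕1⊕1⊕0⊕1⊕1 = 1
p16 (pos 16,17,18,19,20,21,22,23,24,25,26,27,28,29,30,31): XOR of data positions = 0⊕1⊕0⊕1⊕0⊕0⊕1⊕1⊕0⊕1⊕1⊕1⊕0⊕1⊕1 = 1
Codeword: 1111000101010011010100110111011

1111000101010011010100110111011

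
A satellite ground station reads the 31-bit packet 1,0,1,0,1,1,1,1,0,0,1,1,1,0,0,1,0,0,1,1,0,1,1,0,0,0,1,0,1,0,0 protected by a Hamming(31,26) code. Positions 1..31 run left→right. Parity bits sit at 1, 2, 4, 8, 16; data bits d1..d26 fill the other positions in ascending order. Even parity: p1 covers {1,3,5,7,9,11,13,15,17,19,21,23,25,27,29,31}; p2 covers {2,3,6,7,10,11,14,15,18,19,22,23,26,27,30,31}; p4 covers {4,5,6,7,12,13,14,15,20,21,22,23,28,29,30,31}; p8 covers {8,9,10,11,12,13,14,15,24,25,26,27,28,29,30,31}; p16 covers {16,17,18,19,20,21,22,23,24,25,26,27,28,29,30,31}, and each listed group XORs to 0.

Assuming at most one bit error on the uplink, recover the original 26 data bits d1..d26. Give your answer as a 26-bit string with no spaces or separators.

11110011100001001100010100

s1 (pos 1,3,5,7,9,11,13,15,17,19,21,23,25,27,29,31): 1⊕1⊕1⊕1⊕0⊕1⊕1⊕0⊕0⊕1⊕0⊕1⊕0⊕1⊕1⊕0 = 0
s2 (pos 2,3,6,7,10,11,14,15,18,19,22,23,26,27,30,31): 0⊕1⊕1⊕1⊕0⊕1⊕0⊕0⊕0⊕1⊕1⊕1⊕0⊕1⊕0⊕0 = 0
s4 (pos 4,5,6,7,12,13,14,15,20,21,22,23,28,29,30,31): 0⊕1⊕1⊕1⊕1⊕1⊕0⊕0⊕1⊕0⊕1⊕1⊕0⊕1⊕0⊕0 = 1
s8 (pos 8,9,10,11,12,13,14,15,24,25,26,27,28,29,30,31): 1⊕0⊕0⊕1⊕1⊕1⊕0⊕0⊕0⊕0⊕0⊕1⊕0⊕1⊕0⊕0 = 0
s16 (pos 16,17,18,19,20,21,22,23,24,25,26,27,28,29,30,31): 1⊕0⊕0⊕1⊕1⊕0⊕1⊕1⊕0⊕0⊕0⊕1⊕0⊕1⊕0⊕0 = 1
Syndrome s16…s1 = 10100 → error at position 20.
Flip position 20: 1010111100111001001101100010100 → 1010111100111001001001100010100
Read data bits from positions 3,5,6,7,9,10,11,12,13,14,15,17,18,19,20,21,22,23,24,25,26,27,28,29,30,31: 11110011100001001100010100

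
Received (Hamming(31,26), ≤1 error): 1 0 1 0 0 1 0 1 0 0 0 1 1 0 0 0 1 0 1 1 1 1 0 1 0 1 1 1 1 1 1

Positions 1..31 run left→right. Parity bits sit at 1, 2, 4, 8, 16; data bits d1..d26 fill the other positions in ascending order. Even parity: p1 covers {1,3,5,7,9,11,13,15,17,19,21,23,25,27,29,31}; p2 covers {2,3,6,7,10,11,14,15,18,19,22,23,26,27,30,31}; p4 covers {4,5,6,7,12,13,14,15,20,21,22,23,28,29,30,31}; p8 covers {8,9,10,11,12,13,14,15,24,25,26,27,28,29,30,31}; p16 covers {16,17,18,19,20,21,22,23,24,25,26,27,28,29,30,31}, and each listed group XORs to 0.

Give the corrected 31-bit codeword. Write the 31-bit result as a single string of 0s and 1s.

0010010100011000101111010111111

s1 (pos 1,3,5,7,9,11,13,15,17,19,21,23,25,27,29,31): 1⊕1⊕0⊕0⊕0⊕0⊕1⊕0⊕1⊕1⊕1⊕0⊕0⊕1⊕1⊕1 = 1
s2 (pos 2,3,6,7,10,11,14,15,18,19,22,23,26,27,30,31): 0⊕1⊕1⊕0⊕0⊕0⊕0⊕0⊕0⊕1⊕1⊕0⊕1⊕1⊕1⊕1 = 0
s4 (pos 4,5,6,7,12,13,14,15,20,21,22,23,28,29,30,31): 0⊕0⊕1⊕0⊕1⊕1⊕0⊕0⊕1⊕1⊕1⊕0⊕1⊕1⊕1⊕1 = 0
s8 (pos 8,9,10,11,12,13,14,15,24,25,26,27,28,29,30,31): 1⊕0⊕0⊕0⊕1⊕1⊕0⊕0⊕1⊕0⊕1⊕1⊕1⊕1⊕1⊕1 = 0
s16 (pos 16,17,18,19,20,21,22,23,24,25,26,27,28,29,30,31): 0⊕1⊕0⊕1⊕1⊕1⊕1⊕0⊕1⊕0⊕1⊕1⊕1⊕1⊕1⊕1 = 0
Syndrome s16…s1 = 00001 → error at position 1.
Flip position 1: 1010010100011000101111010111111 → 0010010100011000101111010111111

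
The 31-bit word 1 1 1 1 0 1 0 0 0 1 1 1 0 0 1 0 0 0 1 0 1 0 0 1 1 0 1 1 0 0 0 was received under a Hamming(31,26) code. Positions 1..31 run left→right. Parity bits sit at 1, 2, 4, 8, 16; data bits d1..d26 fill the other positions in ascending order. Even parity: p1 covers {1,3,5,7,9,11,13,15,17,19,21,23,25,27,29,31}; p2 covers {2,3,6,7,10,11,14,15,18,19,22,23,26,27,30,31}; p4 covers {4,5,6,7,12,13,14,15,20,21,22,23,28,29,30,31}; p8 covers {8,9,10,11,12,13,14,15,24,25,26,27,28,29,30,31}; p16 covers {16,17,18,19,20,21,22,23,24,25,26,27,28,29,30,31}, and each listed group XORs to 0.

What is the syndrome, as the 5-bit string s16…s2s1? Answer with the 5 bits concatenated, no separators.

00000

s1 (pos 1,3,5,7,9,11,13,15,17,19,21,23,25,27,29,31): 1⊕1⊕0⊕0⊕0⊕1⊕0⊕1⊕0⊕1⊕1⊕0⊕1⊕1⊕0⊕0 = 0
s2 (pos 2,3,6,7,10,11,14,15,18,19,22,23,26,27,30,31): 1⊕1⊕1⊕0⊕1⊕1⊕0⊕1⊕0⊕1⊕0⊕0⊕0⊕1⊕0⊕0 = 0
s4 (pos 4,5,6,7,12,13,14,15,20,21,22,23,28,29,30,31): 1⊕0⊕1⊕0⊕1⊕0⊕0⊕1⊕0⊕1⊕0⊕0⊕1⊕0⊕0⊕0 = 0
s8 (pos 8,9,10,11,12,13,14,15,24,25,26,27,28,29,30,31): 0⊕0⊕1⊕1⊕1⊕0⊕0⊕1⊕1⊕1⊕0⊕1⊕1⊕0⊕0⊕0 = 0
s16 (pos 16,17,18,19,20,21,22,23,24,25,26,27,28,29,30,31): 0⊕0⊕0⊕1⊕0⊕1⊕0⊕0⊕1⊕1⊕0⊕1⊕1⊕0⊕0⊕0 = 0
Syndrome s16…s1 = 00000 → no error.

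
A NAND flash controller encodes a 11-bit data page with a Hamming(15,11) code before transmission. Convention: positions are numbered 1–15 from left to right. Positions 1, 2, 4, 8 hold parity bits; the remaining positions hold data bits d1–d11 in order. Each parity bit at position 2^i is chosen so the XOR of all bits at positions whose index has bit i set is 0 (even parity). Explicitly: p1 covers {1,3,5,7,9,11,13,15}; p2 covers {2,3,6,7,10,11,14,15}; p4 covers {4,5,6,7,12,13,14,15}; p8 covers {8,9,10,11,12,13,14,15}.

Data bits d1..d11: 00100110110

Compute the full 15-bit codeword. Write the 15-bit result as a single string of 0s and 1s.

000101000110110

Place data at non-parity positions: p1 p2 0 p4 0 1 0 p8 0 1 1 0 1 1 0
p1 (pos 1,3,5,7,9,11,13,15): XOR of data positions = 0⊕0⊕0⊕0⊕1⊕1⊕0 = 0
p2 (pos 2,3,6,7,10,11,14,15): XOR of data positions = 0⊕1⊕0⊕1⊕1⊕1⊕0 = 0
p4 (pos 4,5,6,7,12,13,14,15): XOR of data positions = 0⊕1⊕0⊕0⊕1⊕1⊕0 = 1
p8 (pos 8,9,10,11,12,13,14,15): XOR of data positions = 0⊕1⊕1⊕0⊕1⊕1⊕0 = 0
Codeword: 000101000110110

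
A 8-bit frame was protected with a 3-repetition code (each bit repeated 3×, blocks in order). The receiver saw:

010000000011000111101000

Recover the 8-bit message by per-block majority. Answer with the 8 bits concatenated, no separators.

00010110

Block 1 (010): 1 one → 0
Block 2 (000): 0 ones → 0
Block 3 (000): 0 ones → 0
Block 4 (011): 2 ones → 1
Block 5 (000): 0 ones → 0
Block 6 (111): 3 ones → 1
Block 7 (101): 2 ones → 1
Block 8 (000): 0 ones → 0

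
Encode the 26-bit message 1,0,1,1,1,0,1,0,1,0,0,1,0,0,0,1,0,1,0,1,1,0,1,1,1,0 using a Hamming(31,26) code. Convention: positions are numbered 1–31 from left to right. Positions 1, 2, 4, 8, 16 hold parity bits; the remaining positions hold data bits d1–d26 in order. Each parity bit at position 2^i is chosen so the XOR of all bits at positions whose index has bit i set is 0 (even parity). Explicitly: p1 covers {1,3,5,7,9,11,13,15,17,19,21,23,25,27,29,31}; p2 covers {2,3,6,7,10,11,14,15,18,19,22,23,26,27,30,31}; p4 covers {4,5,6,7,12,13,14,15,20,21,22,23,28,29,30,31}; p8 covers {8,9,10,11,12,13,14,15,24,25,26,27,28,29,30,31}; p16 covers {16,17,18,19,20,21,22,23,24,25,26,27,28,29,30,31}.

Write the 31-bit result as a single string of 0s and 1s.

Place data at non-parity positions: p1 p2 1 p4 0 1 1 p8 1 0 1 0 1 0 0 p16 1 0 0 0 1 0 1 0 1 1 0 1 1 1 0
p1 (pos 1,3,5,7,9,11,13,15,17,19,21,23,25,27,29,31): XOR of data positions = 1⊕0⊕1⊕1⊕1⊕1⊕0⊕1⊕0⊕1⊕1⊕1⊕0⊕1⊕0 = 0
p2 (pos 2,3,6,7,10,11,14,15,18,19,22,23,26,27,30,31): XOR of data positions = 1⊕1⊕1⊕0⊕1⊕0⊕0⊕0⊕0⊕0⊕1⊕1⊕0⊕1⊕0 = 1
p4 (pos 4,5,6,7,12,13,14,15,20,21,22,23,28,29,30,31): XOR of data positions = 0⊕1⊕1⊕0⊕1⊕0⊕0⊕0⊕1⊕0⊕1⊕1⊕1⊕1⊕0 = 0
p8 (pos 8,9,10,11,12,13,14,15,24,25,26,27,28,29,30,31): XOR of data positions = 1⊕0⊕1⊕0⊕1⊕0⊕0⊕0⊕1⊕1⊕0⊕1⊕1⊕1⊕0 = 0
p16 (pos 16,17,18,19,20,21,22,23,24,25,26,27,28,29,30,31): XOR of data positions = 1⊕0⊕0⊕0⊕1⊕0⊕1⊕0⊕1⊕1⊕0⊕1⊕1⊕1⊕0 = 0
Codeword: 0110011010101000100010101101110

0110011010101000100010101101110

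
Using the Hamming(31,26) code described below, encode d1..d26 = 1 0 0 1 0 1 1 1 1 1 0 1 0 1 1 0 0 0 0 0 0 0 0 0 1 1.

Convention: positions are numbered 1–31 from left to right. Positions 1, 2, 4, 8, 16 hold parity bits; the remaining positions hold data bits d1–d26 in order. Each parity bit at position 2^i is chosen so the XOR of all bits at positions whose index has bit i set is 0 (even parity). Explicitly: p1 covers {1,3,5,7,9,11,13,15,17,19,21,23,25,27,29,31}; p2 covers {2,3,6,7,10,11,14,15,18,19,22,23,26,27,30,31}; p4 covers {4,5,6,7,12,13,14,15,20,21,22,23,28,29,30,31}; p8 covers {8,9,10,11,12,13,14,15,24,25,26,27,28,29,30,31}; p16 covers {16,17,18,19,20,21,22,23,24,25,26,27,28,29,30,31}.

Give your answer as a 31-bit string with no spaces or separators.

Place data at non-parity positions: p1 p2 1 p4 0 0 1 p8 0 1 1 1 1 1 0 p16 1 0 1 1 0 0 0 0 0 0 0 0 0 1 1
p1 (pos 1,3,5,7,9,11,13,15,17,19,21,23,25,27,29,31): XOR of data positions = 1⊕0⊕1⊕0⊕1⊕1⊕0⊕1⊕1⊕0⊕0⊕0⊕0⊕0⊕1 = 1
p2 (pos 2,3,6,7,10,11,14,15,18,19,22,23,26,27,30,31): XOR of data positions = 1⊕0⊕1⊕1⊕1⊕1⊕0⊕0⊕1⊕0⊕0⊕0⊕0⊕1⊕1 = 0
p4 (pos 4,5,6,7,12,13,14,15,20,21,22,23,28,29,30,31): XOR of data positions = 0⊕0⊕1⊕1⊕1⊕1⊕0⊕1⊕0⊕0⊕0⊕0⊕0⊕1⊕1 = 1
p8 (pos 8,9,10,11,12,13,14,15,24,25,26,27,28,29,30,31): XOR of data positions = 0⊕1⊕1⊕1⊕1⊕1⊕0⊕0⊕0⊕0⊕0⊕0⊕0⊕1⊕1 = 1
p16 (pos 16,17,18,19,20,21,22,23,24,25,26,27,28,29,30,31): XOR of data positions = 1⊕0⊕1⊕1⊕0⊕0⊕0⊕0⊕0⊕0⊕0⊕0⊕0⊕1⊕1 = 1
Codeword: 1011001101111101101100000000011

1011001101111101101100000000011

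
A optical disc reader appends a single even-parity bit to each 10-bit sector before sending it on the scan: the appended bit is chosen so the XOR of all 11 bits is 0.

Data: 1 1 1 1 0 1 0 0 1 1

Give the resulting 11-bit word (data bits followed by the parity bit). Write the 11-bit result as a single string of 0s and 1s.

11110100111

XOR of the 10 data bits: 1⊕1⊕1⊕1⊕0⊕1⊕0⊕0⊕1⊕1 = 1
Parity bit = 1 (so all 11 bits XOR to 0).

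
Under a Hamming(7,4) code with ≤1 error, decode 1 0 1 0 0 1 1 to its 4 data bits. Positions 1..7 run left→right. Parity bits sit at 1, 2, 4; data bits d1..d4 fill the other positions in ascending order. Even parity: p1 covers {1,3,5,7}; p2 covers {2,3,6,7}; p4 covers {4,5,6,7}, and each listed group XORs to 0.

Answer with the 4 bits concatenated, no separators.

s1 (pos 1,3,5,7): 1⊕1⊕0⊕1 = 1
s2 (pos 2,3,6,7): 0⊕1⊕1⊕1 = 1
s4 (pos 4,5,6,7): 0⊕0⊕1⊕1 = 0
Syndrome s4…s1 = 011 → error at position 3.
Flip position 3: 1010011 → 1000011
Read data bits from positions 3,5,6,7: 0011

0011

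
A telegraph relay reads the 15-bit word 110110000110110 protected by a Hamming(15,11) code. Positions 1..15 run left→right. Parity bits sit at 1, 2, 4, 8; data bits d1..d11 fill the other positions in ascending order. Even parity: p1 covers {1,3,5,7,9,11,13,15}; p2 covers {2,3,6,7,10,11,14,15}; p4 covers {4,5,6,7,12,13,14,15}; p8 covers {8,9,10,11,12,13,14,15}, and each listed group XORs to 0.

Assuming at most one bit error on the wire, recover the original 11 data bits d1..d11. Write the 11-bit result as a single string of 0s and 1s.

01000110110

s1 (pos 1,3,5,7,9,11,13,15): 1⊕0⊕1⊕0⊕0⊕1⊕1⊕0 = 0
s2 (pos 2,3,6,7,10,11,14,15): 1⊕0⊕0⊕0⊕1⊕1⊕1⊕0 = 0
s4 (pos 4,5,6,7,12,13,14,15): 1⊕1⊕0⊕0⊕0⊕1⊕1⊕0 = 0
s8 (pos 8,9,10,11,12,13,14,15): 0⊕0⊕1⊕1⊕0⊕1⊕1⊕0 = 0
Syndrome s8…s1 = 0000 → no error.
Read data bits from positions 3,5,6,7,9,10,11,12,13,14,15: 01000110110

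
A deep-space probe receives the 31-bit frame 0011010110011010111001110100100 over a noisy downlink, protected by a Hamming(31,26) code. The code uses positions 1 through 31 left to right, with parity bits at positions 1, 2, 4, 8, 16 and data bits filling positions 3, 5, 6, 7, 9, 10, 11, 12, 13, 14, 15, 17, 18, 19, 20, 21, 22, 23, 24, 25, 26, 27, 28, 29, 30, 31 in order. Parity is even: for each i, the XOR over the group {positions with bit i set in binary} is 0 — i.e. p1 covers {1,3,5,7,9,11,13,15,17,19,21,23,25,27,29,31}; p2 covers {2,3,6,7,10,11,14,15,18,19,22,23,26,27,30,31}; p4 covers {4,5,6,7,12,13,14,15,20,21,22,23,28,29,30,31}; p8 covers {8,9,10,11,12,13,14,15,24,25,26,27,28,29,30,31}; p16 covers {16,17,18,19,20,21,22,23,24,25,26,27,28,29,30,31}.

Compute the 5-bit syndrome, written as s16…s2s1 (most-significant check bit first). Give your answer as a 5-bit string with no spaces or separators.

s1 (pos 1,3,5,7,9,11,13,15,17,19,21,23,25,27,29,31): 0⊕1⊕0⊕0⊕1⊕0⊕1⊕1⊕1⊕1⊕0⊕1⊕0⊕0⊕1⊕0 = 0
s2 (pos 2,3,6,7,10,11,14,15,18,19,22,23,26,27,30,31): 0⊕1⊕1⊕0⊕0⊕0⊕0⊕1⊕1⊕1⊕1⊕1⊕1⊕0⊕0⊕0 = 0
s4 (pos 4,5,6,7,12,13,14,15,20,21,22,23,28,29,30,31): 1⊕0⊕1⊕0⊕1⊕1⊕0⊕1⊕0⊕0⊕1⊕1⊕0⊕1⊕0⊕0 = 0
s8 (pos 8,9,10,11,12,13,14,15,24,25,26,27,28,29,30,31): 1⊕1⊕0⊕0⊕1⊕1⊕0⊕1⊕1⊕0⊕1⊕0⊕0⊕1⊕0⊕0 = 0
s16 (pos 16,17,18,19,20,21,22,23,24,25,26,27,28,29,30,31): 0⊕1⊕1⊕1⊕0⊕0⊕1⊕1⊕1⊕0⊕1⊕0⊕0⊕1⊕0⊕0 = 0
Syndrome s16…s1 = 00000 → no error.

00000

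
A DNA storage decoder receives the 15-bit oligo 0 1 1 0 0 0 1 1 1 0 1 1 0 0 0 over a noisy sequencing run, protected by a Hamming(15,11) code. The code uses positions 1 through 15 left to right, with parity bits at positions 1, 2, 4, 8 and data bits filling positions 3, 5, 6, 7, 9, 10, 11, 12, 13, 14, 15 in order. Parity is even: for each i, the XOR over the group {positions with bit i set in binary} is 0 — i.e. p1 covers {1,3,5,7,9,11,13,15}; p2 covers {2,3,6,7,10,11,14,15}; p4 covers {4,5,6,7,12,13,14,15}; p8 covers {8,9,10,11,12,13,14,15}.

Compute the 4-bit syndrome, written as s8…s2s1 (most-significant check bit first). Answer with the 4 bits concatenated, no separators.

0000

s1 (pos 1,3,5,7,9,11,13,15): 0⊕1⊕0⊕1⊕1⊕1⊕0⊕0 = 0
s2 (pos 2,3,6,7,10,11,14,15): 1⊕1⊕0⊕1⊕0⊕1⊕0⊕0 = 0
s4 (pos 4,5,6,7,12,13,14,15): 0⊕0⊕0⊕1⊕1⊕0⊕0⊕0 = 0
s8 (pos 8,9,10,11,12,13,14,15): 1⊕1⊕0⊕1⊕1⊕0⊕0⊕0 = 0
Syndrome s8…s1 = 0000 → no error.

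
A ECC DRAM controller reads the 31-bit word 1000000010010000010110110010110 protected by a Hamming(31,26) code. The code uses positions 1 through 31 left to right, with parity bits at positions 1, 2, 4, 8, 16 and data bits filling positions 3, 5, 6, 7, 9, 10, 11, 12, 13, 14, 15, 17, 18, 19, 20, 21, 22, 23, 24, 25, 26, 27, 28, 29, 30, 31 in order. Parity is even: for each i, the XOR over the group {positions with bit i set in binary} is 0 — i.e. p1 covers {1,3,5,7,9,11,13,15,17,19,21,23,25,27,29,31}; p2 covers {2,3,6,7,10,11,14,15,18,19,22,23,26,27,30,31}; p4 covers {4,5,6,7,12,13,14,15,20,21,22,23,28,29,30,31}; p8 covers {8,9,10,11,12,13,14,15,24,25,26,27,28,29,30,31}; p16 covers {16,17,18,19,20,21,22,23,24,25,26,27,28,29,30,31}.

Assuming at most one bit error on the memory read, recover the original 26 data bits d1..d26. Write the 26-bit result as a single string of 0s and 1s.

00001001000010110110010110

s1 (pos 1,3,5,7,9,11,13,15,17,19,21,23,25,27,29,31): 1⊕0⊕0⊕0⊕1⊕0⊕0⊕0⊕0⊕0⊕1⊕1⊕0⊕1⊕1⊕0 = 0
s2 (pos 2,3,6,7,10,11,14,15,18,19,22,23,26,27,30,31): 0⊕0⊕0⊕0⊕0⊕0⊕0⊕0⊕1⊕0⊕0⊕1⊕0⊕1⊕1⊕0 = 0
s4 (pos 4,5,6,7,12,13,14,15,20,21,22,23,28,29,30,31): 0⊕0⊕0⊕0⊕1⊕0⊕0⊕0⊕1⊕1⊕0⊕1⊕0⊕1⊕1⊕0 = 0
s8 (pos 8,9,10,11,12,13,14,15,24,25,26,27,28,29,30,31): 0⊕1⊕0⊕0⊕1⊕0⊕0⊕0⊕1⊕0⊕0⊕1⊕0⊕1⊕1⊕0 = 0
s16 (pos 16,17,18,19,20,21,22,23,24,25,26,27,28,29,30,31): 0⊕0⊕1⊕0⊕1⊕1⊕0⊕1⊕1⊕0⊕0⊕1⊕0⊕1⊕1⊕0 = 0
Syndrome s16…s1 = 00000 → no error.
Read data bits from positions 3,5,6,7,9,10,11,12,13,14,15,17,18,19,20,21,22,23,24,25,26,27,28,29,30,31: 00001001000010110110010110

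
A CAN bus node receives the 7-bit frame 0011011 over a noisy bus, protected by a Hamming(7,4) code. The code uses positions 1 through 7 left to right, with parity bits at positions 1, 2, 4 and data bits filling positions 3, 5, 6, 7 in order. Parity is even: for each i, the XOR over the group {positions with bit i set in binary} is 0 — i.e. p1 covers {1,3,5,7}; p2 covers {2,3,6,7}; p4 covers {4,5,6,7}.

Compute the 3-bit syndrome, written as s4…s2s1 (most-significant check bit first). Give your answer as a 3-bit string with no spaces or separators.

s1 (pos 1,3,5,7): 0⊕1⊕0⊕1 = 0
s2 (pos 2,3,6,7): 0⊕1⊕1⊕1 = 1
s4 (pos 4,5,6,7): 1⊕0⊕1⊕1 = 1
Syndrome s4…s1 = 110 → error at position 6.

110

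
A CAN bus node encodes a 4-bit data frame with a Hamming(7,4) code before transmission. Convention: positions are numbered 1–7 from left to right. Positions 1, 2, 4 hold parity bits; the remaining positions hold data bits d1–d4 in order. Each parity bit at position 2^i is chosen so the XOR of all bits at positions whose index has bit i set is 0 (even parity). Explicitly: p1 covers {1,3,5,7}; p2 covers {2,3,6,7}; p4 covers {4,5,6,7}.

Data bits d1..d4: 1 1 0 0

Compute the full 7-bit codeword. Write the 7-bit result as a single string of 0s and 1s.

Place data at non-parity positions: p1 p2 1 p4 1 0 0
p1 (pos 1,3,5,7): XOR of data positions = 1⊕1⊕0 = 0
p2 (pos 2,3,6,7): XOR of data positions = 1⊕0⊕0 = 1
p4 (pos 4,5,6,7): XOR of data positions = 1⊕0⊕0 = 1
Codeword: 0111100

0111100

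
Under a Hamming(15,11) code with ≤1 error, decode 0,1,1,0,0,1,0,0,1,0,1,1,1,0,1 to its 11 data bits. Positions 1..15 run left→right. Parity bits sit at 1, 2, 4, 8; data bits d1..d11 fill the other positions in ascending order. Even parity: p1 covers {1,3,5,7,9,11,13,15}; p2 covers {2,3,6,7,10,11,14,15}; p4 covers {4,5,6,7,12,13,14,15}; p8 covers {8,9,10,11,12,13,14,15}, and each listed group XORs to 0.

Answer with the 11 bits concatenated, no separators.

10101001101

s1 (pos 1,3,5,7,9,11,13,15): 0⊕1⊕0⊕0⊕1⊕1⊕1⊕1 = 1
s2 (pos 2,3,6,7,10,11,14,15): 1⊕1⊕1⊕0⊕0⊕1⊕0⊕1 = 1
s4 (pos 4,5,6,7,12,13,14,15): 0⊕0⊕1⊕0⊕1⊕1⊕0⊕1 = 0
s8 (pos 8,9,10,11,12,13,14,15): 0⊕1⊕0⊕1⊕1⊕1⊕0⊕1 = 1
Syndrome s8…s1 = 1011 → error at position 11.
Flip position 11: 011001001011101 → 011001001001101
Read data bits from positions 3,5,6,7,9,10,11,12,13,14,15: 10101001101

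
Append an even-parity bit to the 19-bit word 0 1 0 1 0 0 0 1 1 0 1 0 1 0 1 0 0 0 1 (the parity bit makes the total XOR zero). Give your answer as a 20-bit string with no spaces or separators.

XOR of the 19 data bits: 0⊕1⊕0⊕1⊕0⊕0⊕0⊕1⊕1⊕0⊕1⊕0⊕1⊕0⊕1⊕0⊕0⊕0⊕1 = 0
Parity bit = 0 (so all 20 bits XOR to 0).

01010001101010100010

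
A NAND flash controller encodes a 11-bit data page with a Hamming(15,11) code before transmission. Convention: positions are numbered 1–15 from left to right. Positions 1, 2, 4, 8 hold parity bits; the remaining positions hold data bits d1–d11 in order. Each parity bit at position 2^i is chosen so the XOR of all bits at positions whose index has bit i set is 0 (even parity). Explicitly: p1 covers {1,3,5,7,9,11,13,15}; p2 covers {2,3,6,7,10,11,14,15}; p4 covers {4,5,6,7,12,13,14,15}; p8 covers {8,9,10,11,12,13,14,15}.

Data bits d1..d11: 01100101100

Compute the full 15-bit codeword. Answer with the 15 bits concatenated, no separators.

000011010101100

Place data at non-parity positions: p1 p2 0 p4 1 1 0 p8 0 1 0 1 1 0 0
p1 (pos 1,3,5,7,9,11,13,15): XOR of data positions = 0⊕1⊕0⊕0⊕0⊕1⊕0 = 0
p2 (pos 2,3,6,7,10,11,14,15): XOR of data positions = 0⊕1⊕0⊕1⊕0⊕0⊕0 = 0
p4 (pos 4,5,6,7,12,13,14,15): XOR of data positions = 1⊕1⊕0⊕1⊕1⊕0⊕0 = 0
p8 (pos 8,9,10,11,12,13,14,15): XOR of data positions = 0⊕1⊕0⊕1⊕1⊕0⊕0 = 1
Codeword: 000011010101100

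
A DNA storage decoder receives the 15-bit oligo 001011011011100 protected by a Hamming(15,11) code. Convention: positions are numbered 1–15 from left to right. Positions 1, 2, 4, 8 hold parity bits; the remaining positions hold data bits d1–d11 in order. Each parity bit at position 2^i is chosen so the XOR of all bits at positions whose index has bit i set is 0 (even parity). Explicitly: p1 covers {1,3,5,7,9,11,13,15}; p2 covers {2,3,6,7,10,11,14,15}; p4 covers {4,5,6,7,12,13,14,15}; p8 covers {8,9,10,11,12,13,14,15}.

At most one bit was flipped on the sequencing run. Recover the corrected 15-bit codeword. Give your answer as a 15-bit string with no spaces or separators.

s1 (pos 1,3,5,7,9,11,13,15): 0⊕1⊕1⊕0⊕1⊕1⊕1⊕0 = 1
s2 (pos 2,3,6,7,10,11,14,15): 0⊕1⊕1⊕0⊕0⊕1⊕0⊕0 = 1
s4 (pos 4,5,6,7,12,13,14,15): 0⊕1⊕1⊕0⊕1⊕1⊕0⊕0 = 0
s8 (pos 8,9,10,11,12,13,14,15): 1⊕1⊕0⊕1⊕1⊕1⊕0⊕0 = 1
Syndrome s8…s1 = 1011 → error at position 11.
Flip position 11: 001011011011100 → 001011011001100

001011011001100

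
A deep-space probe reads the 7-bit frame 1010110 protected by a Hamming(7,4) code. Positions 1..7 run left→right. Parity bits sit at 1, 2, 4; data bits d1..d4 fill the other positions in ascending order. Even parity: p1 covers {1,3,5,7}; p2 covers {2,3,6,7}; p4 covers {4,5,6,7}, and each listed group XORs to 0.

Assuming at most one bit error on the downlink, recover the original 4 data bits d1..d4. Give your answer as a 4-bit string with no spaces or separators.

1110

s1 (pos 1,3,5,7): 1⊕1⊕1⊕0 = 1
s2 (pos 2,3,6,7): 0⊕1⊕1⊕0 = 0
s4 (pos 4,5,6,7): 0⊕1⊕1⊕0 = 0
Syndrome s4…s1 = 001 → error at position 1.
Flip position 1: 1010110 → 0010110
Read data bits from positions 3,5,6,7: 1110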